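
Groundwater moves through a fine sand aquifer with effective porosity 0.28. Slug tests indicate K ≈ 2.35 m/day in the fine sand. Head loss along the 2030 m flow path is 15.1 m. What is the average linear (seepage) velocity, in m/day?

0.0624

Hydraulic gradient i = Δh / L = 15.1 / 2030 = 0.007438.
Darcy flux q = K · i = 2.350 × 0.007438 = 0.01748 m/day.
Seepage velocity v = q / n_e = 0.01748 / 0.28 = 0.06243 m/day.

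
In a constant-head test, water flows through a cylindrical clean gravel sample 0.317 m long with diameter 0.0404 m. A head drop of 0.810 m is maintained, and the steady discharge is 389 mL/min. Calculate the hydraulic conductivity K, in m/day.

Cross-sectional area A = π·(d/2)² = π × (0.0404/2)² = 0.001282 m².
Convert discharge: 389 mL/min = 6.483e-06 m³/s.
Darcy's law rearranged: K = Q·L / (A·Δh) = 6.483e-06 × 0.317 / (0.001282 × 0.810) = 0.001979 m/s = 171.0 m/day.

171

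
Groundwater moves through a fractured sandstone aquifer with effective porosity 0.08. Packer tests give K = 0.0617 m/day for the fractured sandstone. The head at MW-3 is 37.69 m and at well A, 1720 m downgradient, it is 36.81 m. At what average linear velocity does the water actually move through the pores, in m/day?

Hydraulic gradient i = (37.69 − 36.81) / 1720 = 0.88 / 1720 = 0.0005116.
Darcy flux q = K · i = 0.06170 × 0.0005116 = 3.157e-05 m/day.
Seepage velocity v = q / n_e = 3.157e-05 / 0.08 = 0.0003946 m/day.

0.000395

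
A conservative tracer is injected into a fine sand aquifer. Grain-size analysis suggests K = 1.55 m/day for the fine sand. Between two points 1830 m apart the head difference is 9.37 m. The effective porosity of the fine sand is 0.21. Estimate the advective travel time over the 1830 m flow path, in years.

Hydraulic gradient i = Δh / L = 9.37 / 1830 = 0.005120.
Darcy flux q = K · i = 1.550 × 0.005120 = 0.007936 m/day.
Seepage velocity v = q / n_e = 0.007936 / 0.21 = 0.03779 m/day.
Travel time t = L / v = 1830 / 0.03779 = 48423 days = 132.6 years.

133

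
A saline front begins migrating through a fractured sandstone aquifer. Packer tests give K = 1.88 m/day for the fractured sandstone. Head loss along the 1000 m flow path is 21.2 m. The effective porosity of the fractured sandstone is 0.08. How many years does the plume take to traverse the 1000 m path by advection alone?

5.50

Hydraulic gradient i = Δh / L = 21.2 / 1000 = 0.02120.
Darcy flux q = K · i = 1.880 × 0.02120 = 0.03986 m/day.
Seepage velocity v = q / n_e = 0.03986 / 0.08 = 0.4982 m/day.
Travel time t = L / v = 1000 / 0.4982 = 2007 days = 5.495 years.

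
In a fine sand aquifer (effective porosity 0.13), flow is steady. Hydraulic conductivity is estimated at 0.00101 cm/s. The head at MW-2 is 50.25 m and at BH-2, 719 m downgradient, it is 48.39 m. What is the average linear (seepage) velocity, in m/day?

Convert K: 0.00101 cm/s × 864 = 0.8726 m/day.
Hydraulic gradient i = (50.25 − 48.39) / 719 = 1.86 / 719 = 0.002587.
Darcy flux q = K · i = 0.8726 × 0.002587 = 0.002257 m/day.
Seepage velocity v = q / n_e = 0.002257 / 0.13 = 0.01737 m/day.

0.0174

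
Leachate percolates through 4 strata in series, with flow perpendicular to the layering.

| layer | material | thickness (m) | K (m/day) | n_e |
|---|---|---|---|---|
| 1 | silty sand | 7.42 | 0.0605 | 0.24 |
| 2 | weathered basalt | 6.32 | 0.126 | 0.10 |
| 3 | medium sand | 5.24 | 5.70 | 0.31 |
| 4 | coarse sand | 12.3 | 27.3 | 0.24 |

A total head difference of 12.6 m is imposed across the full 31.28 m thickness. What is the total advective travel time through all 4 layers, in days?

With flow normal to the layers, continuity requires the same specific discharge q through every layer.
Σ(b_i/K_i) = 7.42/0.0605 + 6.32/0.126 + 5.24/5.70 + 12.3/27.3 = 174.2 d.
q = Δh / Σ(b_i/K_i) = 12.6 / 174.2 = 0.07234 m/day.
In each layer the seepage velocity is v_i = q/n_i, so the layer transit time is t_i = b_i·n_i / q:
  layer 1 (silty sand): t_1 = 7.42 × 0.24 / 0.07234 = 24.62 d
  layer 2 (weathered basalt): t_2 = 6.32 × 0.10 / 0.07234 = 8.736 d
  layer 3 (medium sand): t_3 = 5.24 × 0.31 / 0.07234 = 22.45 d
  layer 4 (coarse sand): t_4 = 12.3 × 0.24 / 0.07234 = 40.81 d
Total t = Σ t_i = 96.61 days.

96.6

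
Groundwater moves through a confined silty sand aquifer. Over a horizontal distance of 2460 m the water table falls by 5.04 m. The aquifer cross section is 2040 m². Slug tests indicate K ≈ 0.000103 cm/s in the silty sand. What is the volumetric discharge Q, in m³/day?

Convert K: 0.000103 cm/s × 864 = 0.08899 m/day.
Hydraulic gradient i = Δh / L = 5.04 / 2460 = 0.002049.
Darcy's law: Q = K · A · i = 0.08899 × 2040 × 0.002049 = 0.3719 m³/day.

0.372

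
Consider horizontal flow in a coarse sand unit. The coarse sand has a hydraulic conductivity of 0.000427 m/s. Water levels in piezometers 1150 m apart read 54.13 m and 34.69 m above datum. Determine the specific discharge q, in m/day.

0.624

Convert K: 0.000427 m/s × 86400 = 36.89 m/day.
Hydraulic gradient i = (54.13 − 34.69) / 1150 = 19.44 / 1150 = 0.01690.
Specific discharge q = K · i = 36.89 × 0.01690 = 0.6236 m/day.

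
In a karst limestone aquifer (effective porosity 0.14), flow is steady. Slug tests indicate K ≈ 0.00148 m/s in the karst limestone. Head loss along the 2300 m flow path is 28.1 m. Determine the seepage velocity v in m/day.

Convert K: 0.00148 m/s × 86400 = 127.9 m/day.
Hydraulic gradient i = Δh / L = 28.1 / 2300 = 0.01222.
Darcy flux q = K · i = 127.9 × 0.01222 = 1.562 m/day.
Seepage velocity v = q / n_e = 1.562 / 0.14 = 11.16 m/day.

11.2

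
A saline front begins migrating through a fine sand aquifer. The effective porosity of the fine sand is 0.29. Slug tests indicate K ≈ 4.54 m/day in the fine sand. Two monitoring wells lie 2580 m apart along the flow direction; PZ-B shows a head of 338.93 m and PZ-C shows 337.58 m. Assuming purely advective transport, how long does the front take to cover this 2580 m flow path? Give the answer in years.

Hydraulic gradient i = (338.93 − 337.58) / 2580 = 1.35 / 2580 = 0.0005233.
Darcy flux q = K · i = 4.540 × 0.0005233 = 0.002376 m/day.
Seepage velocity v = q / n_e = 0.002376 / 0.29 = 0.008192 m/day.
Travel time t = L / v = 2580 / 0.008192 = 3.150e+05 days = 862.3 years.

862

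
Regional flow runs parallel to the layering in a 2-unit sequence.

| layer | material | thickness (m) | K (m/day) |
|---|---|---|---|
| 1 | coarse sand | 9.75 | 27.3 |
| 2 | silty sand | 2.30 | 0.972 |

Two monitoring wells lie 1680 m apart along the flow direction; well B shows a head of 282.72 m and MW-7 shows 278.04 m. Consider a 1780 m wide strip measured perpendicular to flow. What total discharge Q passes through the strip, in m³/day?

Flow is parallel to layering, so each bed carries its own Darcy discharge and the transmissivities add.
Σ(K_i·b_i) = 27.3×9.75 + 0.972×2.30 = 268.4 m²/day.
Hydraulic gradient i = (282.72 − 278.04) / 1680 = 4.68 / 1680 = 0.002786.
Q = Σ(K_i·b_i) · W · i = 268.4 × 1780 × 0.002786 = 1331 m³/day.

1330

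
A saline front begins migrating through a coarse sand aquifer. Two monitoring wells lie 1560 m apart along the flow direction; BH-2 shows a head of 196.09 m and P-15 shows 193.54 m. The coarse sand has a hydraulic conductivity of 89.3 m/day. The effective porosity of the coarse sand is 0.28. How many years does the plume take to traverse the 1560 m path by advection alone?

8.19

Hydraulic gradient i = (196.09 − 193.54) / 1560 = 2.55 / 1560 = 0.001635.
Darcy flux q = K · i = 89.30 × 0.001635 = 0.1460 m/day.
Seepage velocity v = q / n_e = 0.1460 / 0.28 = 0.5213 m/day.
Travel time t = L / v = 1560 / 0.5213 = 2992 days = 8.193 years.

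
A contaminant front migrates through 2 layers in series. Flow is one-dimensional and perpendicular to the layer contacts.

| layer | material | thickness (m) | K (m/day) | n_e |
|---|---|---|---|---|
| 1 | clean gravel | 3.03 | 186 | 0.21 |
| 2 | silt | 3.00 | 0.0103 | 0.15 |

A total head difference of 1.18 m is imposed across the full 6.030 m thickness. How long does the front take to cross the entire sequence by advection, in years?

With flow normal to the layers, continuity requires the same specific discharge q through every layer.
Σ(b_i/K_i) = 3.03/186 + 3.00/0.0103 = 291.3 d.
q = Δh / Σ(b_i/K_i) = 1.18 / 291.3 = 0.004051 m/day.
In each layer the seepage velocity is v_i = q/n_i, so the layer transit time is t_i = b_i·n_i / q:
  layer 1 (clean gravel): t_1 = 3.03 × 0.21 / 0.004051 = 157.1 d
  layer 2 (silt): t_2 = 3.00 × 0.15 / 0.004051 = 111.1 d
Total t = Σ t_i = 268.1 days = 0.7342 years.

0.734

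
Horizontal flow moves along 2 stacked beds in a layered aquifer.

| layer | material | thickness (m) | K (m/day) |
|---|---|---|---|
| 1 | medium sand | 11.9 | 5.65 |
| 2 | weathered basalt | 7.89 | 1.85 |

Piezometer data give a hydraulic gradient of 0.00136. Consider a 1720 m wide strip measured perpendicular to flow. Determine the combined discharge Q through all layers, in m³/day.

Flow is parallel to layering, so each bed carries its own Darcy discharge and the transmissivities add.
Σ(K_i·b_i) = 5.65×11.9 + 1.85×7.89 = 81.83 m²/day.
Hydraulic gradient i = 0.00136.
Q = Σ(K_i·b_i) · W · i = 81.83 × 1720 × 0.001360 = 191.4 m³/day.

191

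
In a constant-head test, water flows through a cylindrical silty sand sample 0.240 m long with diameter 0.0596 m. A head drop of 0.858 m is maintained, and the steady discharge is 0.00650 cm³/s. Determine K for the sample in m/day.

Cross-sectional area A = π·(d/2)² = π × (0.0596/2)² = 0.002790 m².
Convert discharge: 0.00650 cm³/s = 6.500e-09 m³/s.
Darcy's law rearranged: K = Q·L / (A·Δh) = 6.500e-09 × 0.240 / (0.002790 × 0.858) = 6.517e-07 m/s = 0.05631 m/day.

0.0563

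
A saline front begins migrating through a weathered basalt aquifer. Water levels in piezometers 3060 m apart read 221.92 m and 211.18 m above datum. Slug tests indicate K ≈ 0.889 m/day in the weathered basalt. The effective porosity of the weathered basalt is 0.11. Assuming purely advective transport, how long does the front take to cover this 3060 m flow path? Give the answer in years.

295

Hydraulic gradient i = (221.92 − 211.18) / 3060 = 10.74 / 3060 = 0.003510.
Darcy flux q = K · i = 0.8890 × 0.003510 = 0.003120 m/day.
Seepage velocity v = q / n_e = 0.003120 / 0.11 = 0.02837 m/day.
Travel time t = L / v = 3060 / 0.02837 = 1.079e+05 days = 295.4 years.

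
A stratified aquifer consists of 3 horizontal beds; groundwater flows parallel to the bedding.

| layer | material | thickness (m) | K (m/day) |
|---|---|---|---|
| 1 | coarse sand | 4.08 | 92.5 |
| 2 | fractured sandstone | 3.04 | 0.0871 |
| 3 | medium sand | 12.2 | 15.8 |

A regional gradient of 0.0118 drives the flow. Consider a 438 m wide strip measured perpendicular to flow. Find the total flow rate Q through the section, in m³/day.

2950

Flow is parallel to layering, so each bed carries its own Darcy discharge and the transmissivities add.
Σ(K_i·b_i) = 92.5×4.08 + 0.0871×3.04 + 15.8×12.2 = 570.4 m²/day.
Hydraulic gradient i = 0.0118.
Q = Σ(K_i·b_i) · W · i = 570.4 × 438 × 0.01180 = 2948 m³/day.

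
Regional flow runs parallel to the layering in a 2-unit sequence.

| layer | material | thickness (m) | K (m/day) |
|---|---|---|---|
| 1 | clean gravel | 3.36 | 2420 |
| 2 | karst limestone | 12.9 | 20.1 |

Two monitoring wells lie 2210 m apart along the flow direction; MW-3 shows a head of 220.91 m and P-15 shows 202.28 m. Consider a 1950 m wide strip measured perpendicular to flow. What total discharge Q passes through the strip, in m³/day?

Flow is parallel to layering, so each bed carries its own Darcy discharge and the transmissivities add.
Σ(K_i·b_i) = 2420×3.36 + 20.1×12.9 = 8390 m²/day.
Hydraulic gradient i = (220.91 − 202.28) / 2210 = 18.63 / 2210 = 0.008430.
Q = Σ(K_i·b_i) · W · i = 8390 × 1950 × 0.008430 = 1.379e+05 m³/day.

138000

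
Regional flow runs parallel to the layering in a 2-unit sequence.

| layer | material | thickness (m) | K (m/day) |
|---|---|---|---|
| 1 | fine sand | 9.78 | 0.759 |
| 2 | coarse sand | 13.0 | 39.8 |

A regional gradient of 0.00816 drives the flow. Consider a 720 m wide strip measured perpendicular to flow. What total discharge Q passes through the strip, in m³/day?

3080

Flow is parallel to layering, so each bed carries its own Darcy discharge and the transmissivities add.
Σ(K_i·b_i) = 0.759×9.78 + 39.8×13.0 = 524.8 m²/day.
Hydraulic gradient i = 0.00816.
Q = Σ(K_i·b_i) · W · i = 524.8 × 720 × 0.008160 = 3083 m³/day.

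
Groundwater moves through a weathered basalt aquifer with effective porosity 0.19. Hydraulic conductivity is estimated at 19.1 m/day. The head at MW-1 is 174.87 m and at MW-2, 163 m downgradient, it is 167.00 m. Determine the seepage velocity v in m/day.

4.85

Hydraulic gradient i = (174.87 − 167.00) / 163 = 7.87 / 163 = 0.04828.
Darcy flux q = K · i = 19.10 × 0.04828 = 0.9222 m/day.
Seepage velocity v = q / n_e = 0.9222 / 0.19 = 4.854 m/day.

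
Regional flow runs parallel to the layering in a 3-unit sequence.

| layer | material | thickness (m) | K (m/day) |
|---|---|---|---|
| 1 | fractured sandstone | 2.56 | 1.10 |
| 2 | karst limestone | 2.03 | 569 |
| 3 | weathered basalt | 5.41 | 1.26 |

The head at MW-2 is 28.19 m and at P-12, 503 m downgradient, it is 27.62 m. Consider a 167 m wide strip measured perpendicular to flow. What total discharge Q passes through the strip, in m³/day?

Flow is parallel to layering, so each bed carries its own Darcy discharge and the transmissivities add.
Σ(K_i·b_i) = 1.10×2.56 + 569×2.03 + 1.26×5.41 = 1165 m²/day.
Hydraulic gradient i = (28.19 − 27.62) / 503 = 0.57 / 503 = 0.001133.
Q = Σ(K_i·b_i) · W · i = 1165 × 167 × 0.001133 = 220.4 m³/day.

220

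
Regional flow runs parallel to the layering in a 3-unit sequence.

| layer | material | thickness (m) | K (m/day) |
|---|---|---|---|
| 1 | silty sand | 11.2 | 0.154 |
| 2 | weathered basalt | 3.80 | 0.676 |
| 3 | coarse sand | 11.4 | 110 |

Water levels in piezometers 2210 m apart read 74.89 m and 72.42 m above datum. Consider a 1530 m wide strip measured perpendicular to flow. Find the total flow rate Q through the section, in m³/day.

2150

Flow is parallel to layering, so each bed carries its own Darcy discharge and the transmissivities add.
Σ(K_i·b_i) = 0.154×11.2 + 0.676×3.80 + 110×11.4 = 1258 m²/day.
Hydraulic gradient i = (74.89 − 72.42) / 2210 = 2.47 / 2210 = 0.001118.
Q = Σ(K_i·b_i) · W · i = 1258 × 1530 × 0.001118 = 2152 m³/day.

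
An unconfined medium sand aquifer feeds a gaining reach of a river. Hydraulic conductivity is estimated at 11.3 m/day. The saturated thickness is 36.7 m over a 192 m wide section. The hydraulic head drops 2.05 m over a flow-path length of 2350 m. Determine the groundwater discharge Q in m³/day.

69.5

Cross-sectional area A = 192 × 36.7 = 7046 m².
Hydraulic gradient i = Δh / L = 2.05 / 2350 = 0.0008723.
Darcy's law: Q = K · A · i = 11.30 × 7046 × 0.0008723 = 69.46 m³/day.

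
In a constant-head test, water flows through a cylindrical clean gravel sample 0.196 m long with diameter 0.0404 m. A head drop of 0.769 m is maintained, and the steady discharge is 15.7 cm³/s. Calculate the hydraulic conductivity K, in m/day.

270

Cross-sectional area A = π·(d/2)² = π × (0.0404/2)² = 0.001282 m².
Convert discharge: 15.7 cm³/s = 1.570e-05 m³/s.
Darcy's law rearranged: K = Q·L / (A·Δh) = 1.570e-05 × 0.196 / (0.001282 × 0.769) = 0.003122 m/s = 269.7 m/day.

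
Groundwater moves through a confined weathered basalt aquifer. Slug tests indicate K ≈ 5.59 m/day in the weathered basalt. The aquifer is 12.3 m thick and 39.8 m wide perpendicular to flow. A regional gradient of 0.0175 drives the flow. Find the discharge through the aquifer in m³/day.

Cross-sectional area A = 39.8 × 12.3 = 489.5 m².
Hydraulic gradient i = 0.0175.
Darcy's law: Q = K · A · i = 5.590 × 489.5 × 0.01750 = 47.89 m³/day.

47.9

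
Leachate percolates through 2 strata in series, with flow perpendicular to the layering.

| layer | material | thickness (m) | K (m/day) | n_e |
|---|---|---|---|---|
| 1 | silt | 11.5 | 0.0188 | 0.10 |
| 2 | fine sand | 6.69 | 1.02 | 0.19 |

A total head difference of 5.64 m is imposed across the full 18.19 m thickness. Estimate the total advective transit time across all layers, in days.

With flow normal to the layers, continuity requires the same specific discharge q through every layer.
Σ(b_i/K_i) = 11.5/0.0188 + 6.69/1.02 = 618.3 d.
q = Δh / Σ(b_i/K_i) = 5.64 / 618.3 = 0.009122 m/day.
In each layer the seepage velocity is v_i = q/n_i, so the layer transit time is t_i = b_i·n_i / q:
  layer 1 (silt): t_1 = 11.5 × 0.10 / 0.009122 = 126.1 d
  layer 2 (fine sand): t_2 = 6.69 × 0.19 / 0.009122 = 139.3 d
Total t = Σ t_i = 265.4 days.

265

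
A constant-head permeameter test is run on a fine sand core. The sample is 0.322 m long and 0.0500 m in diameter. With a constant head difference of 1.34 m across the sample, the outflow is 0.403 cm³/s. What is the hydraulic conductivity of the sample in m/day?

4.26

Cross-sectional area A = π·(d/2)² = π × (0.0500/2)² = 0.001963 m².
Convert discharge: 0.403 cm³/s = 4.030e-07 m³/s.
Darcy's law rearranged: K = Q·L / (A·Δh) = 4.030e-07 × 0.322 / (0.001963 × 1.34) = 4.932e-05 m/s = 4.261 m/day.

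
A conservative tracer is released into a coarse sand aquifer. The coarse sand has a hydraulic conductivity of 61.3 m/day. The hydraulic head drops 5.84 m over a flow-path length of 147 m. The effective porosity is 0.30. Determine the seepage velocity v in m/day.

Hydraulic gradient i = Δh / L = 5.84 / 147 = 0.03973.
Darcy flux q = K · i = 61.30 × 0.03973 = 2.435 m/day.
Seepage velocity v = q / n_e = 2.435 / 0.30 = 8.118 m/day.

8.12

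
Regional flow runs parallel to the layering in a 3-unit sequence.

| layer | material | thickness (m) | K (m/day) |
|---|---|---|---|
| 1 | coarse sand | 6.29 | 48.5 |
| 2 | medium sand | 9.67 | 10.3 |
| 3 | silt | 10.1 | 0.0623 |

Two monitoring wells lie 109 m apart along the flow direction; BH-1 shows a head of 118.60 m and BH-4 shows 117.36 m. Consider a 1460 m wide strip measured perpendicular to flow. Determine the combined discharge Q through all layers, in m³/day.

Flow is parallel to layering, so each bed carries its own Darcy discharge and the transmissivities add.
Σ(K_i·b_i) = 48.5×6.29 + 10.3×9.67 + 0.0623×10.1 = 405.3 m²/day.
Hydraulic gradient i = (118.60 − 117.36) / 109 = 1.24 / 109 = 0.01138.
Q = Σ(K_i·b_i) · W · i = 405.3 × 1460 × 0.01138 = 6732 m³/day.

6730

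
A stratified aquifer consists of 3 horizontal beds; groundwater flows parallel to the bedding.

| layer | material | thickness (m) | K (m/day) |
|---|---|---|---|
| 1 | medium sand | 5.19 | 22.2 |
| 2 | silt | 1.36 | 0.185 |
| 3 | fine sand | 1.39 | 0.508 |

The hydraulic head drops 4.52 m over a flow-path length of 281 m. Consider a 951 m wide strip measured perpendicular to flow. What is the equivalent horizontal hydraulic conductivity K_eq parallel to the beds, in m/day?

14.6

Flow is parallel to layering, so each bed carries its own Darcy discharge and the transmissivities add.
Σ(K_i·b_i) = 22.2×5.19 + 0.185×1.36 + 0.508×1.39 = 116.2 m²/day.
Total thickness b = 7.940 m, so K_eq = Σ(K_i·b_i)/b = 14.63 m/day.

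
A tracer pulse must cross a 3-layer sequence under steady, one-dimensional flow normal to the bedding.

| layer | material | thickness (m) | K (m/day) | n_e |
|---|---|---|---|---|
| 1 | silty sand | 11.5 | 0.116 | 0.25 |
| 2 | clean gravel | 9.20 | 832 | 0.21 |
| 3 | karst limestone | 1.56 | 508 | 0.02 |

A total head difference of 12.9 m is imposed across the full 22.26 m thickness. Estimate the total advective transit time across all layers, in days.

37.2

With flow normal to the layers, continuity requires the same specific discharge q through every layer.
Σ(b_i/K_i) = 11.5/0.116 + 9.20/832 + 1.56/508 = 99.15 d.
q = Δh / Σ(b_i/K_i) = 12.9 / 99.15 = 0.1301 m/day.
In each layer the seepage velocity is v_i = q/n_i, so the layer transit time is t_i = b_i·n_i / q:
  layer 1 (silty sand): t_1 = 11.5 × 0.25 / 0.1301 = 22.10 d
  layer 2 (clean gravel): t_2 = 9.20 × 0.21 / 0.1301 = 14.85 d
  layer 3 (karst limestone): t_3 = 1.56 × 0.02 / 0.1301 = 0.2398 d
Total t = Σ t_i = 37.19 days.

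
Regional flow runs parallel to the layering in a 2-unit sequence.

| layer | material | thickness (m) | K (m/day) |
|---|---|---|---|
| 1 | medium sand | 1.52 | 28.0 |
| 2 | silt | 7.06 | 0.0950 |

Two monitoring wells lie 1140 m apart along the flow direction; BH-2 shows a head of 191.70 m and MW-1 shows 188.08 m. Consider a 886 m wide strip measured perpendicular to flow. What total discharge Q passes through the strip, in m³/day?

122

Flow is parallel to layering, so each bed carries its own Darcy discharge and the transmissivities add.
Σ(K_i·b_i) = 28.0×1.52 + 0.0950×7.06 = 43.23 m²/day.
Hydraulic gradient i = (191.70 − 188.08) / 1140 = 3.62 / 1140 = 0.003175.
Q = Σ(K_i·b_i) · W · i = 43.23 × 886 × 0.003175 = 121.6 m³/day.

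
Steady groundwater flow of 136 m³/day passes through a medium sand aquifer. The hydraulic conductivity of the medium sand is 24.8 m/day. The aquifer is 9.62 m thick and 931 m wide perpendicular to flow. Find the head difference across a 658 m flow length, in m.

0.403

Cross-sectional area A = 931 × 9.62 = 8956 m².
From Q = K·A·i, i = Q / (K·A) = 136 / (24.80 × 8956) = 0.0006123.
Head loss Δh = i · L = 0.0006123 × 658 = 0.4029 m.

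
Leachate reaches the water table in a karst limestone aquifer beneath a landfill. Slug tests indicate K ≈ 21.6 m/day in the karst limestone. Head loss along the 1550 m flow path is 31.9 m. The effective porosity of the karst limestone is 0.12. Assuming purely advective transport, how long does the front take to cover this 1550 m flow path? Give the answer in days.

Hydraulic gradient i = Δh / L = 31.9 / 1550 = 0.02058.
Darcy flux q = K · i = 21.60 × 0.02058 = 0.4445 m/day.
Seepage velocity v = q / n_e = 0.4445 / 0.12 = 3.705 m/day.
Travel time t = L / v = 1550 / 3.705 = 418.4 days.

418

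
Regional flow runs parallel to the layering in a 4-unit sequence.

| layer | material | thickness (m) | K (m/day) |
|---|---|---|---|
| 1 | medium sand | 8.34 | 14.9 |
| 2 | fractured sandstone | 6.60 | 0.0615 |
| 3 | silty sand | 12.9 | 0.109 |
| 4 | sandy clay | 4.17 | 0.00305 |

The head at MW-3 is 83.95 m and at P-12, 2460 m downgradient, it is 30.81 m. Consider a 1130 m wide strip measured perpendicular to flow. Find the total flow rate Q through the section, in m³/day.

Flow is parallel to layering, so each bed carries its own Darcy discharge and the transmissivities add.
Σ(K_i·b_i) = 14.9×8.34 + 0.0615×6.60 + 0.109×12.9 + 0.00305×4.17 = 126.1 m²/day.
Hydraulic gradient i = (83.95 − 30.81) / 2460 = 53.14 / 2460 = 0.02160.
Q = Σ(K_i·b_i) · W · i = 126.1 × 1130 × 0.02160 = 3078 m³/day.

3080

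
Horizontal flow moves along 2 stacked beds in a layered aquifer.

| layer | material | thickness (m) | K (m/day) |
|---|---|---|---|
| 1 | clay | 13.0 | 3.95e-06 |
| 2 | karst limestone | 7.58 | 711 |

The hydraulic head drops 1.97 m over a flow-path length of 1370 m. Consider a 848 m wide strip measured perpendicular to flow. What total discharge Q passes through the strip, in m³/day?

6570

Flow is parallel to layering, so each bed carries its own Darcy discharge and the transmissivities add.
Σ(K_i·b_i) = 3.95e-06×13.0 + 711×7.58 = 5389 m²/day.
Hydraulic gradient i = Δh / L = 1.97 / 1370 = 0.001438.
Q = Σ(K_i·b_i) · W · i = 5389 × 848 × 0.001438 = 6572 m³/day.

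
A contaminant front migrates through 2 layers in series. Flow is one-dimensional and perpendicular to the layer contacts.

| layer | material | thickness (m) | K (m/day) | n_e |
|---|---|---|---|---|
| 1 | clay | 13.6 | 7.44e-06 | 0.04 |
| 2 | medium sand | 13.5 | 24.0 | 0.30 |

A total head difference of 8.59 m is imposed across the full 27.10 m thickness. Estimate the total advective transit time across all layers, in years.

With flow normal to the layers, continuity requires the same specific discharge q through every layer.
Σ(b_i/K_i) = 13.6/7.44e-06 + 13.5/24.0 = 1.828e+06 d.
q = Δh / Σ(b_i/K_i) = 8.59 / 1.828e+06 = 4.699e-06 m/day.
In each layer the seepage velocity is v_i = q/n_i, so the layer transit time is t_i = b_i·n_i / q:
  layer 1 (clay): t_1 = 13.6 × 0.04 / 4.699e-06 = 1.158e+05 d
  layer 2 (medium sand): t_2 = 13.5 × 0.30 / 4.699e-06 = 8.618e+05 d
Total t = Σ t_i = 9.776e+05 days = 2677 years.

2680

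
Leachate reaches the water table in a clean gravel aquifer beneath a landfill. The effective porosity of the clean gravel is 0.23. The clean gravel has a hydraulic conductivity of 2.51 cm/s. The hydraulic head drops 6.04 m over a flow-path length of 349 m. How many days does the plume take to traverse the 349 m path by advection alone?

2.14

Convert K: 2.51 cm/s × 864 = 2169 m/day.
Hydraulic gradient i = Δh / L = 6.04 / 349 = 0.01731.
Darcy flux q = K · i = 2169 × 0.01731 = 37.53 m/day.
Seepage velocity v = q / n_e = 37.53 / 0.23 = 163.2 m/day.
Travel time t = L / v = 349 / 163.2 = 2.139 days.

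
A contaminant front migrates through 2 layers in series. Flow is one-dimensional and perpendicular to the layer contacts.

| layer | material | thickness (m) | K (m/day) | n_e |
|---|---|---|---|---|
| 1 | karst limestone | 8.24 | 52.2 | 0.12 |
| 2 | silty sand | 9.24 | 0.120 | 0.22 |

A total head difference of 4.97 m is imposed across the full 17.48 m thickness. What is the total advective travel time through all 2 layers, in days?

With flow normal to the layers, continuity requires the same specific discharge q through every layer.
Σ(b_i/K_i) = 8.24/52.2 + 9.24/0.120 = 77.16 d.
q = Δh / Σ(b_i/K_i) = 4.97 / 77.16 = 0.06441 m/day.
In each layer the seepage velocity is v_i = q/n_i, so the layer transit time is t_i = b_i·n_i / q:
  layer 1 (karst limestone): t_1 = 8.24 × 0.12 / 0.06441 = 15.35 d
  layer 2 (silty sand): t_2 = 9.24 × 0.22 / 0.06441 = 31.56 d
Total t = Σ t_i = 46.91 days.

46.9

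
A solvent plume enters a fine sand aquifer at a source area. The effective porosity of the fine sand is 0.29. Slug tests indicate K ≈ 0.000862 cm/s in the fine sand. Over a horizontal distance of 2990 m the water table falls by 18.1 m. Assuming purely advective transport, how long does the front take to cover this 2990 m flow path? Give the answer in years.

527

Convert K: 0.000862 cm/s × 864 = 0.7448 m/day.
Hydraulic gradient i = Δh / L = 18.1 / 2990 = 0.006054.
Darcy flux q = K · i = 0.7448 × 0.006054 = 0.004508 m/day.
Seepage velocity v = q / n_e = 0.004508 / 0.29 = 0.01555 m/day.
Travel time t = L / v = 2990 / 0.01555 = 1.923e+05 days = 526.6 years.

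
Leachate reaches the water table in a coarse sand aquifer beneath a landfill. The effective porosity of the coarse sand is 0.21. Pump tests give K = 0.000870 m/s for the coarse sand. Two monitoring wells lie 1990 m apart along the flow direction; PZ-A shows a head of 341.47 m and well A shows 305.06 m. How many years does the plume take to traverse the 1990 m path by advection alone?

0.832

Convert K: 0.000870 m/s × 86400 = 75.17 m/day.
Hydraulic gradient i = (341.47 − 305.06) / 1990 = 36.41 / 1990 = 0.01830.
Darcy flux q = K · i = 75.17 × 0.01830 = 1.375 m/day.
Seepage velocity v = q / n_e = 1.375 / 0.21 = 6.549 m/day.
Travel time t = L / v = 1990 / 6.549 = 303.9 days = 0.8319 years.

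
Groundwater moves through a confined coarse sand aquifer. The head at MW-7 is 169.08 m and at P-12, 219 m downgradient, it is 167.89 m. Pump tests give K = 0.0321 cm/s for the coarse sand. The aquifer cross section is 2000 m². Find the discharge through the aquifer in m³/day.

Convert K: 0.0321 cm/s × 864 = 27.73 m/day.
Hydraulic gradient i = (169.08 − 167.89) / 219 = 1.19 / 219 = 0.005434.
Darcy's law: Q = K · A · i = 27.73 × 2000 × 0.005434 = 301.4 m³/day.

301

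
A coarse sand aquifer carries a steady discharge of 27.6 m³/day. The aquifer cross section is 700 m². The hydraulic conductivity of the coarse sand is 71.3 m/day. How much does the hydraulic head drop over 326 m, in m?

From Q = K·A·i, i = Q / (K·A) = 27.6 / (71.30 × 700.0) = 0.0005530.
Head loss Δh = i · L = 0.0005530 × 326 = 0.1803 m.

0.180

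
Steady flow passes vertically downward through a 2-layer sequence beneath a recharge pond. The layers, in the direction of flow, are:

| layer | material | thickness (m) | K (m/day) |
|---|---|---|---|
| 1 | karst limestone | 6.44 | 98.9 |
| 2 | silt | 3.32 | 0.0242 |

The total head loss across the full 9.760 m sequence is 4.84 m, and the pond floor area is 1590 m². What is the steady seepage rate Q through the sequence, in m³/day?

56.1

Flow is perpendicular to layering, so the layers act in series and the equivalent K is the thickness-weighted harmonic mean.
Total thickness L = 6.44 + 3.32 = 9.760 m.
Σ(b_i/K_i) = 6.44/98.9 + 3.32/0.0242 = 137.3 d.
K_eq = L / Σ(b_i/K_i) = 9.760 / 137.3 = 0.07111 m/day.
Q = K_eq · A · (Δh/L) = 0.07111 × 1590 × (4.84/9.760) = 56.07 m³/day.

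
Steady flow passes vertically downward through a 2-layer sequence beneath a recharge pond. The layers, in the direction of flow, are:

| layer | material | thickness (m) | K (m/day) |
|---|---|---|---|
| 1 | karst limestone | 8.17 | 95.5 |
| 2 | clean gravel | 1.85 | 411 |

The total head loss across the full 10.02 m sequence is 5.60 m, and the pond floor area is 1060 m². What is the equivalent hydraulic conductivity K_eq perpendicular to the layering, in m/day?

Flow is perpendicular to layering, so the layers act in series and the equivalent K is the thickness-weighted harmonic mean.
Total thickness L = 8.17 + 1.85 = 10.02 m.
Σ(b_i/K_i) = 8.17/95.5 + 1.85/411 = 0.09005 d.
K_eq = L / Σ(b_i/K_i) = 10.02 / 0.09005 = 111.3 m/day.

111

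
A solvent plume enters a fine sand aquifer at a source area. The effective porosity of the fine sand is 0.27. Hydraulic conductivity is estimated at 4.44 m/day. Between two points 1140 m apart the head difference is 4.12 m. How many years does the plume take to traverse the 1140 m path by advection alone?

Hydraulic gradient i = Δh / L = 4.12 / 1140 = 0.003614.
Darcy flux q = K · i = 4.440 × 0.003614 = 0.01605 m/day.
Seepage velocity v = q / n_e = 0.01605 / 0.27 = 0.05943 m/day.
Travel time t = L / v = 1140 / 0.05943 = 19182 days = 52.52 years.

52.5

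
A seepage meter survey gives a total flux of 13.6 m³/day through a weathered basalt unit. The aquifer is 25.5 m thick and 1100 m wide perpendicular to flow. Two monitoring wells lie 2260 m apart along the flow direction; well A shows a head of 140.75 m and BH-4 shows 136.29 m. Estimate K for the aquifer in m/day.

0.246

Cross-sectional area A = 1100 × 25.5 = 28050 m².
Hydraulic gradient i = (140.75 − 136.29) / 2260 = 4.46 / 2260 = 0.001973.
From Q = K·A·i, K = Q / (A·i) = 13.6 / (28050 × 0.001973) = 0.2457 m/day.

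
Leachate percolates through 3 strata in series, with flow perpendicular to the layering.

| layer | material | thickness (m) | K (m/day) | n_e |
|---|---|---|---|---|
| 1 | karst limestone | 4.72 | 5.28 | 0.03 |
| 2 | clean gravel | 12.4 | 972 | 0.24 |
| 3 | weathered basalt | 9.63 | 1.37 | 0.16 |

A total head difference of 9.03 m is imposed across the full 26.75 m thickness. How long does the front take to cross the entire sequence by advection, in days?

4.09

With flow normal to the layers, continuity requires the same specific discharge q through every layer.
Σ(b_i/K_i) = 4.72/5.28 + 12.4/972 + 9.63/1.37 = 7.936 d.
q = Δh / Σ(b_i/K_i) = 9.03 / 7.936 = 1.138 m/day.
In each layer the seepage velocity is v_i = q/n_i, so the layer transit time is t_i = b_i·n_i / q:
  layer 1 (karst limestone): t_1 = 4.72 × 0.03 / 1.138 = 0.1244 d
  layer 2 (clean gravel): t_2 = 12.4 × 0.24 / 1.138 = 2.615 d
  layer 3 (weathered basalt): t_3 = 9.63 × 0.16 / 1.138 = 1.354 d
Total t = Σ t_i = 4.094 days.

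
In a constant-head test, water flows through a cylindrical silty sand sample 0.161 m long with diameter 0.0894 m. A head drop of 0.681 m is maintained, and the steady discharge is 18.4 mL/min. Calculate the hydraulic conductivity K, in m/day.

Cross-sectional area A = π·(d/2)² = π × (0.0894/2)² = 0.006277 m².
Convert discharge: 18.4 mL/min = 3.067e-07 m³/s.
Darcy's law rearranged: K = Q·L / (A·Δh) = 3.067e-07 × 0.161 / (0.006277 × 0.681) = 1.155e-05 m/s = 0.9979 m/day.

0.998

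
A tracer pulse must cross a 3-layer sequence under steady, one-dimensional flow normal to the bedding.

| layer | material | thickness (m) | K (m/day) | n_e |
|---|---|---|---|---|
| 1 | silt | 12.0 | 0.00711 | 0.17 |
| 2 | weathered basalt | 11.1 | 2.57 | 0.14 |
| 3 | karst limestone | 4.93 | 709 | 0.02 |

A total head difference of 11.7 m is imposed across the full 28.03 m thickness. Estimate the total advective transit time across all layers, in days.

534

With flow normal to the layers, continuity requires the same specific discharge q through every layer.
Σ(b_i/K_i) = 12.0/0.00711 + 11.1/2.57 + 4.93/709 = 1692 d.
q = Δh / Σ(b_i/K_i) = 11.7 / 1692 = 0.006915 m/day.
In each layer the seepage velocity is v_i = q/n_i, so the layer transit time is t_i = b_i·n_i / q:
  layer 1 (silt): t_1 = 12.0 × 0.17 / 0.006915 = 295.0 d
  layer 2 (weathered basalt): t_2 = 11.1 × 0.14 / 0.006915 = 224.7 d
  layer 3 (karst limestone): t_3 = 4.93 × 0.02 / 0.006915 = 14.26 d
Total t = Σ t_i = 534.0 days.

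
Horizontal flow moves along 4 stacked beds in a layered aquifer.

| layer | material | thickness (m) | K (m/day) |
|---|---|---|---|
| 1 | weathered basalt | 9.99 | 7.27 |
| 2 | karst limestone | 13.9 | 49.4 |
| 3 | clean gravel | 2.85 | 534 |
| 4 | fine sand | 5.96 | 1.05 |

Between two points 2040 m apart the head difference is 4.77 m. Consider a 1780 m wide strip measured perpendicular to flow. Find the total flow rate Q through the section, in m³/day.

9520

Flow is parallel to layering, so each bed carries its own Darcy discharge and the transmissivities add.
Σ(K_i·b_i) = 7.27×9.99 + 49.4×13.9 + 534×2.85 + 1.05×5.96 = 2287 m²/day.
Hydraulic gradient i = Δh / L = 4.77 / 2040 = 0.002338.
Q = Σ(K_i·b_i) · W · i = 2287 × 1780 × 0.002338 = 9520 m³/day.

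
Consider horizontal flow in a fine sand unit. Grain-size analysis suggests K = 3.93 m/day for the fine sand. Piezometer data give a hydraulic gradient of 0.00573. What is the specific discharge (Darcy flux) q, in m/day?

Hydraulic gradient i = 0.00573.
Specific discharge q = K · i = 3.930 × 0.005730 = 0.02252 m/day.

0.0225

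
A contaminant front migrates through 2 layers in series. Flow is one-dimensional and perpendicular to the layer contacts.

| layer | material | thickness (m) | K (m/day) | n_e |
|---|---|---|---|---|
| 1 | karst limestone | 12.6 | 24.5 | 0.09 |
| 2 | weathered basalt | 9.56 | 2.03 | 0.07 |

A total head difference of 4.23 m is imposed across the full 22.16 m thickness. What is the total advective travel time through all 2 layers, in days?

2.23

With flow normal to the layers, continuity requires the same specific discharge q through every layer.
Σ(b_i/K_i) = 12.6/24.5 + 9.56/2.03 = 5.224 d.
q = Δh / Σ(b_i/K_i) = 4.23 / 5.224 = 0.8098 m/day.
In each layer the seepage velocity is v_i = q/n_i, so the layer transit time is t_i = b_i·n_i / q:
  layer 1 (karst limestone): t_1 = 12.6 × 0.09 / 0.8098 = 1.400 d
  layer 2 (weathered basalt): t_2 = 9.56 × 0.07 / 0.8098 = 0.8264 d
Total t = Σ t_i = 2.227 days.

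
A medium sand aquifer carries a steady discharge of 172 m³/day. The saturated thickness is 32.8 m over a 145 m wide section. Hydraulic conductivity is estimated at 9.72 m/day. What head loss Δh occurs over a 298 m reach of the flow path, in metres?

Cross-sectional area A = 145 × 32.8 = 4756 m².
From Q = K·A·i, i = Q / (K·A) = 172 / (9.720 × 4756) = 0.003721.
Head loss Δh = i · L = 0.003721 × 298 = 1.109 m.

1.11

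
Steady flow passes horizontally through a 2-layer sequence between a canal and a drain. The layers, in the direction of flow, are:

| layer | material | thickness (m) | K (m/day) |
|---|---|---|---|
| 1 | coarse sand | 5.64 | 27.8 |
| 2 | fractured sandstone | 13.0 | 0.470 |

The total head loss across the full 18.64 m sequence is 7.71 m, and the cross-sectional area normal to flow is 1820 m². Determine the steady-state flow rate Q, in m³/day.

Flow is perpendicular to layering, so the layers act in series and the equivalent K is the thickness-weighted harmonic mean.
Total thickness L = 5.64 + 13.0 = 18.64 m.
Σ(b_i/K_i) = 5.64/27.8 + 13.0/0.470 = 27.86 d.
K_eq = L / Σ(b_i/K_i) = 18.64 / 27.86 = 0.6690 m/day.
Q = K_eq · A · (Δh/L) = 0.6690 × 1820 × (7.71/18.64) = 503.6 m³/day.

504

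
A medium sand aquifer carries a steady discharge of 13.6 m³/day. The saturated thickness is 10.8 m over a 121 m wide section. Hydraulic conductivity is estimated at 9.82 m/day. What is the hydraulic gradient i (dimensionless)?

0.00106

Cross-sectional area A = 121 × 10.8 = 1307 m².
From Q = K·A·i, i = Q / (K·A) = 13.6 / (9.820 × 1307) = 0.001060.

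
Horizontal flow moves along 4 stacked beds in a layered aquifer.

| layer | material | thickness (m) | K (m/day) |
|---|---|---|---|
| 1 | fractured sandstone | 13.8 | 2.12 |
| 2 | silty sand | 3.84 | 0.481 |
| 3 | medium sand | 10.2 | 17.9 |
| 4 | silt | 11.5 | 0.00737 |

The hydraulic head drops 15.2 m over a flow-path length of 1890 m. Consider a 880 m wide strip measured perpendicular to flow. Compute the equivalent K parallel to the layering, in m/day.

Flow is parallel to layering, so each bed carries its own Darcy discharge and the transmissivities add.
Σ(K_i·b_i) = 2.12×13.8 + 0.481×3.84 + 17.9×10.2 + 0.00737×11.5 = 213.8 m²/day.
Total thickness b = 39.34 m, so K_eq = Σ(K_i·b_i)/b = 5.434 m/day.

5.43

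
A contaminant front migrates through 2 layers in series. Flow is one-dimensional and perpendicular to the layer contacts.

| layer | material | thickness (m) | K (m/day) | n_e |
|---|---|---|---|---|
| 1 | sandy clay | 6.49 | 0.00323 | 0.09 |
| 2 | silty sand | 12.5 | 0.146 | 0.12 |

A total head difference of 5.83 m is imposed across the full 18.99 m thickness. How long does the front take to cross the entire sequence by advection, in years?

2.05

With flow normal to the layers, continuity requires the same specific discharge q through every layer.
Σ(b_i/K_i) = 6.49/0.00323 + 12.5/0.146 = 2095 d.
q = Δh / Σ(b_i/K_i) = 5.83 / 2095 = 0.002783 m/day.
In each layer the seepage velocity is v_i = q/n_i, so the layer transit time is t_i = b_i·n_i / q:
  layer 1 (sandy clay): t_1 = 6.49 × 0.09 / 0.002783 = 209.9 d
  layer 2 (silty sand): t_2 = 12.5 × 0.12 / 0.002783 = 539.0 d
Total t = Σ t_i = 748.9 days = 2.050 years.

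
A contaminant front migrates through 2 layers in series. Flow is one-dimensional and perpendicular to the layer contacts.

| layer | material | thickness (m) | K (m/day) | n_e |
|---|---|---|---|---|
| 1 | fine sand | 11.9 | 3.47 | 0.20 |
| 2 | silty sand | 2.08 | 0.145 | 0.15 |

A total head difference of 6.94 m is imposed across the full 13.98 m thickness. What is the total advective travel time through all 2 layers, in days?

With flow normal to the layers, continuity requires the same specific discharge q through every layer.
Σ(b_i/K_i) = 11.9/3.47 + 2.08/0.145 = 17.77 d.
q = Δh / Σ(b_i/K_i) = 6.94 / 17.77 = 0.3905 m/day.
In each layer the seepage velocity is v_i = q/n_i, so the layer transit time is t_i = b_i·n_i / q:
  layer 1 (fine sand): t_1 = 11.9 × 0.20 / 0.3905 = 6.095 d
  layer 2 (silty sand): t_2 = 2.08 × 0.15 / 0.3905 = 0.7991 d
Total t = Σ t_i = 6.895 days.

6.89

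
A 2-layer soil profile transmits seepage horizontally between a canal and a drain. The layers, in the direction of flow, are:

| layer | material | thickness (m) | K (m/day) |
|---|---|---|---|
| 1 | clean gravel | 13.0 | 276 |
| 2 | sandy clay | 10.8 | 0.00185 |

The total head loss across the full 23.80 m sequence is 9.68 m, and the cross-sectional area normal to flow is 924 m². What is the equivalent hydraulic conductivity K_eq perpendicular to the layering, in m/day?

Flow is perpendicular to layering, so the layers act in series and the equivalent K is the thickness-weighted harmonic mean.
Total thickness L = 13.0 + 10.8 = 23.80 m.
Σ(b_i/K_i) = 13.0/276 + 10.8/0.00185 = 5838 d.
K_eq = L / Σ(b_i/K_i) = 23.80 / 5838 = 0.004077 m/day.

0.00408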